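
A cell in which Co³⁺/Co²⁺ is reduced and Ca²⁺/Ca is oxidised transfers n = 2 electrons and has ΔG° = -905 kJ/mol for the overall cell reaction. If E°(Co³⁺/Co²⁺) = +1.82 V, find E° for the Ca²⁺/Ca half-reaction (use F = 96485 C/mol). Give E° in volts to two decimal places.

E°cell = −ΔG°/(nF) = −(-905×10³)/((2)(96485)) = +4.690 V.
Since Co³⁺/Co²⁺ is the cathode and Ca²⁺/Ca the anode, E°cell = E°(Co³⁺/Co²⁺) − E°(Ca²⁺/Ca).
So E°(Ca²⁺/Ca) = E°(Co³⁺/Co²⁺) − E°cell = (+1.82) − (+4.690) = -2.87 V.

-2.87 V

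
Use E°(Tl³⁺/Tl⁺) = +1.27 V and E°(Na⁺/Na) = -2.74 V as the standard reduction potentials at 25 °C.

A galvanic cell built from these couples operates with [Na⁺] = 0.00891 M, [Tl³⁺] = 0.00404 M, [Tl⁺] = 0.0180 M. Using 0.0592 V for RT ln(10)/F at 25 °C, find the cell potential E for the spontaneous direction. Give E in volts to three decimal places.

Tl³⁺/Tl⁺ is the cathode (higher E°), Na⁺/Na the anode: E°cell = +1.27 − (-2.74) = +4.01 V, n = 2.
Overall: Tl³⁺(aq) + 2 Na(s) → Tl⁺(aq) + 2 Na⁺(aq)
Q = [Tl⁺]·[Na⁺]^2 / ([Tl³⁺]); log Q = -3.451.
E = E° − (0.0592/n) log Q = +4.01 − (0.0592/2)(-3.451) = +4.112 V.

+4.112 V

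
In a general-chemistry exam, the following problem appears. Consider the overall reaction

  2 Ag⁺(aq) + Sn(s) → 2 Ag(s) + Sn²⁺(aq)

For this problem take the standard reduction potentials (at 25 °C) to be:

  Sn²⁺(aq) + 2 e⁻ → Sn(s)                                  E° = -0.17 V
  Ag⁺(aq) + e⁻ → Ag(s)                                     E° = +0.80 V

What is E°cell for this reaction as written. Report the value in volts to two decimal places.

The Ag⁺/Ag couple has the higher reduction potential, so it is the cathode; Sn²⁺/Sn is oxidised at the anode.
E°cell = E°(cathode) − E°(anode) = (+0.80) − (-0.17) = +0.97 V.
Since E°cell > 0, the reaction is spontaneous under standard conditions.

+0.97 V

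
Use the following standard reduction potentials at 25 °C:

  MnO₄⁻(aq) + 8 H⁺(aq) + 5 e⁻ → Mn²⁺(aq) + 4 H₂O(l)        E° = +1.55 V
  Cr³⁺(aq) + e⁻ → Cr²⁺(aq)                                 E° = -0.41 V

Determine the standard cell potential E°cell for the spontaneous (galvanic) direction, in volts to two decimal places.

+1.96 V

The MnO₄⁻/Mn²⁺ couple has the higher reduction potential, so it is the cathode; Cr³⁺/Cr²⁺ is oxidised at the anode.
E°cell = E°(cathode) − E°(anode) = (+1.55) − (-0.41) = +1.96 V.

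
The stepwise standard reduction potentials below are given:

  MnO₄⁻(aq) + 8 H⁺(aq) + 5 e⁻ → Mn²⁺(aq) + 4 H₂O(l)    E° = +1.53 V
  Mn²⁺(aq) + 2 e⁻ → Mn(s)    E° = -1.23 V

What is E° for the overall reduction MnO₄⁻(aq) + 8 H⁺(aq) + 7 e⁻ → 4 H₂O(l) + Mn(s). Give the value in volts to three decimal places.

Adding the free-energy changes (−nFE°) of the two steps gives −n₃FE°₃ = −n₁FE°₁ − n₂FE°₂.
E°₃ = (5×+1.53 + 2×-1.23) / 7 = (+5.190) / 7 = +0.741 V.
E° values themselves are not directly additive — weighting by electron count is essential.

+0.741 V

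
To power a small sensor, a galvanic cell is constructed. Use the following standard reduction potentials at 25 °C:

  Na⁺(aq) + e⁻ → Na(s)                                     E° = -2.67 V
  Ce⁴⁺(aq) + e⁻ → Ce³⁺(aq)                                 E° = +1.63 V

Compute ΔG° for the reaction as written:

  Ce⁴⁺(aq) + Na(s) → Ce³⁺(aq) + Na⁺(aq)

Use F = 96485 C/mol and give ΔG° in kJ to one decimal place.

As written, Ce⁴⁺/Ce³⁺ is reduced (cathode) and Na⁺/Na is oxidised (anode), so E°cell = (+1.63) − (-2.67) = +4.30 V.
Balancing electrons gives n = 1.
ΔG° = −nFE° = −(1)(96485)(+4.30) = -414,886 J = -414.9 kJ.

-414.9 kJ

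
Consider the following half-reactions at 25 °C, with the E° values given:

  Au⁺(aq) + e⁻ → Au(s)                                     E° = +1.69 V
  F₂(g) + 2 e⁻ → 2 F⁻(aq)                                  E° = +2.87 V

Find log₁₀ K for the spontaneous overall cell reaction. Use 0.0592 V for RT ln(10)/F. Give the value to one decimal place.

Cathode: F₂/F⁻; anode: Au⁺/Au. E°cell = +1.18 V, n = 2.
log K = nE°cell / 0.0592 = (2)(+1.18) / 0.0592 = 39.9.

39.9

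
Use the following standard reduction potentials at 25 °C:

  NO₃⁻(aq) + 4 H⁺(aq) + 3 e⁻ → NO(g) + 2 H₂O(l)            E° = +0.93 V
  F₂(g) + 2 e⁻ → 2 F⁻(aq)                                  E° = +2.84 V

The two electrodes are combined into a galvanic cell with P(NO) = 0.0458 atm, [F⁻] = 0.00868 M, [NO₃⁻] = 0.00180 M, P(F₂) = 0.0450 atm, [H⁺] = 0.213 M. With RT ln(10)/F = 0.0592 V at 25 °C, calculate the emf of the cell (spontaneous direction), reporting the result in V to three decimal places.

F₂/F⁻ is the cathode (higher E°), NO₃⁻/NO the anode: E°cell = +2.84 − (+0.93) = +1.91 V, n = 6.
Overall: 3 F₂(g) + 2 NO(g) + 4 H₂O(l) → 6 F⁻(aq) + 2 NO₃⁻(aq) + 8 H⁺(aq)
Q = [F⁻]^6·[NO₃⁻]^2·[H⁺]^8 / (P(F₂)^3·P(NO)^2); log Q = -16.513.
E = E° − (0.0592/n) log Q = +1.91 − (0.0592/6)(-16.513) = +2.073 V.

+2.073 V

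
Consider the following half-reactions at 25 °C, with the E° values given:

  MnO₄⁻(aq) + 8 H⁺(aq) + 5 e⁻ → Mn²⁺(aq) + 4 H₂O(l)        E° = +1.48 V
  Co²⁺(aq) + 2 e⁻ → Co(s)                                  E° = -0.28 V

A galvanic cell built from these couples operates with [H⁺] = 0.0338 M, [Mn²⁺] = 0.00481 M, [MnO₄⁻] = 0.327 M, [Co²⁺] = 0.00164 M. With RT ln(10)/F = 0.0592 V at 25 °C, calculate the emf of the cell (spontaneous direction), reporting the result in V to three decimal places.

MnO₄⁻/Mn²⁺ is the cathode (higher E°), Co²⁺/Co the anode: E°cell = +1.48 − (-0.28) = +1.76 V, n = 10.
Overall: 2 MnO₄⁻(aq) + 16 H⁺(aq) + 5 Co(s) → 2 Mn²⁺(aq) + 8 H₂O(l) + 5 Co²⁺(aq)
Q = [Mn²⁺]^2·[Co²⁺]^5 / ([MnO₄⁻]^2·[H⁺]^16); log Q = 5.947.
E = E° − (0.0592/n) log Q = +1.76 − (0.0592/10)(5.947) = +1.725 V.

+1.725 V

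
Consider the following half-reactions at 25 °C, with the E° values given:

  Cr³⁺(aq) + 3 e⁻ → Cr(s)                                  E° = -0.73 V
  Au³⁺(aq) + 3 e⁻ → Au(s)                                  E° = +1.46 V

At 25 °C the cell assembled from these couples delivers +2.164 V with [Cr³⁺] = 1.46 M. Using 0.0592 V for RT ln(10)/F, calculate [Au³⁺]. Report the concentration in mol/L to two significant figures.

0.070 M

Au³⁺/Au is the cathode, Cr³⁺/Cr the anode: E°cell = +2.19 V, n = 3.
Overall reaction: Au³⁺(aq) + Cr(s) → Au(s) + Cr³⁺(aq); Q = [Cr³⁺]^1/[Au³⁺]^1.
From E = E° − (0.0592/n) log Q: log Q = (E° − E)·n/0.0592 = (+2.19 − (+2.164))·3/0.0592 = 1.3176.
So 1·log[Au³⁺] = 1·log(1.46) − log Q = 0.1644 − (1.3176) = -1.1532; [Au³⁺] = 10^(-1.1532) ≈ 0.070 M.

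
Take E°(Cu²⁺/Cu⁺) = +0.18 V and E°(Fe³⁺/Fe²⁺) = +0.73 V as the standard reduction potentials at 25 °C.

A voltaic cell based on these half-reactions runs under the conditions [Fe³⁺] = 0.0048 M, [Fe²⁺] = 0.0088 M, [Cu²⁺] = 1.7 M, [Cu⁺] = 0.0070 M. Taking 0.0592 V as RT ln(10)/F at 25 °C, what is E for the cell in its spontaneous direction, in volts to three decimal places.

Fe³⁺/Fe²⁺ is the cathode (higher E°), Cu²⁺/Cu⁺ the anode: E°cell = +0.73 − (+0.18) = +0.55 V, n = 1.
Overall: Fe³⁺(aq) + Cu⁺(aq) → Fe²⁺(aq) + Cu²⁺(aq)
Q = [Fe²⁺]·[Cu²⁺] / ([Fe³⁺]·[Cu⁺]); log Q = 2.649.
E = E° − (0.0592/n) log Q = +0.55 − (0.0592/1)(2.649) = +0.393 V.

+0.393 V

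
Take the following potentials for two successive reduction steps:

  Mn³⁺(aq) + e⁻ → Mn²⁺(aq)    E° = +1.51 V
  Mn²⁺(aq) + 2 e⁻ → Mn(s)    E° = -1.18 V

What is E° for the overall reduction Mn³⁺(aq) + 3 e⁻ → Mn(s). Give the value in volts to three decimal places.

-0.283 V

Adding the free-energy changes (−nFE°) of the two steps gives −n₃FE°₃ = −n₁FE°₁ − n₂FE°₂.
E°₃ = (1×+1.51 + 2×-1.18) / 3 = (-0.850) / 3 = -0.283 V.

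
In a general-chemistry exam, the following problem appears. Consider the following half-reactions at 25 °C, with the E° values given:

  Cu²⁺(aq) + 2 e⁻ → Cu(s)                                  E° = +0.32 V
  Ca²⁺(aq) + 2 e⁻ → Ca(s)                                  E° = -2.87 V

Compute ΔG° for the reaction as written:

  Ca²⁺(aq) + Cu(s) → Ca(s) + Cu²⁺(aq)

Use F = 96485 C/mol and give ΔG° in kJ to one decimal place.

As written, Ca²⁺/Ca is reduced (cathode) and Cu²⁺/Cu is oxidised (anode), so E°cell = (-2.87) − (+0.32) = -3.19 V.
Balancing electrons gives n = 2.
ΔG° = −nFE° = −(2)(96485)(-3.19) = 615,574 J = +615.6 kJ.

+615.6 kJ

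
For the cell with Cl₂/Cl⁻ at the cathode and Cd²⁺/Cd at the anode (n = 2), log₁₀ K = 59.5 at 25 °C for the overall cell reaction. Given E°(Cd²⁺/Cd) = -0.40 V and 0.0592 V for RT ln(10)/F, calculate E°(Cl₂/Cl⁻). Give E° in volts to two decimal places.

E°cell = (0.0592/n)·log K = (0.0592/2)(59.5) = +1.761 V.
Since Cl₂/Cl⁻ is the cathode and Cd²⁺/Cd the anode, E°cell = E°(Cl₂/Cl⁻) − E°(Cd²⁺/Cd).
So E°(Cl₂/Cl⁻) = E°cell + E°(Cd²⁺/Cd) = +1.761 + (-0.40) = +1.36 V.

+1.36 V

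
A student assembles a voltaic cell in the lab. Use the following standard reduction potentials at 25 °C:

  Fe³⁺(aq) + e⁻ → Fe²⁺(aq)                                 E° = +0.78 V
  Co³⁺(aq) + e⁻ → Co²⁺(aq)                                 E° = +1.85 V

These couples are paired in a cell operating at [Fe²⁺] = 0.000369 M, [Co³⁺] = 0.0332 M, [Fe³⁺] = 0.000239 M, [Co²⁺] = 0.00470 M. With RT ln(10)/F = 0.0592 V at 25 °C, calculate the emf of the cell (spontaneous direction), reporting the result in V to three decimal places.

Co³⁺/Co²⁺ is the cathode (higher E°), Fe³⁺/Fe²⁺ the anode: E°cell = +1.85 − (+0.78) = +1.07 V, n = 1.
Overall: Co³⁺(aq) + Fe²⁺(aq) → Co²⁺(aq) + Fe³⁺(aq)
Q = [Co²⁺]·[Fe³⁺] / ([Co³⁺]·[Fe²⁺]); log Q = -1.038.
E = E° − (0.0592/n) log Q = +1.07 − (0.0592/1)(-1.038) = +1.131 V.

+1.131 V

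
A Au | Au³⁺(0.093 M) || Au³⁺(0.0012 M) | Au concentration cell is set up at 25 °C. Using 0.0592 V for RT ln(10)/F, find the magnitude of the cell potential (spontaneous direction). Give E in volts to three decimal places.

+0.037 V

For a concentration cell E°cell = 0. The 0.093 M side is the cathode (reduction is favoured where [Au³⁺] is higher).
With n = 3, E = −(0.0592/3) log([Au³⁺]ₐₙ/[Au³⁺]꜀ₐₜ) = −(0.0592/3) log(0.0012/0.093) = −(0.0592/3)(-1.889) = +0.037 V.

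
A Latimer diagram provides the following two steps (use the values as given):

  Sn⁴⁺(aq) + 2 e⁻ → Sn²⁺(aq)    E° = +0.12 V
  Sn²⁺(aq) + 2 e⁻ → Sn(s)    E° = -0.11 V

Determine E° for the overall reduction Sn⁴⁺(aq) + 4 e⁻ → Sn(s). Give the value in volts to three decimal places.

+0.005 V

Standard free energies of sequential steps add: ΔG°₃ = ΔG°₁ + ΔG°₂, so n₃E°₃ = n₁E°₁ + n₂E°₂.
E°₃ = (2×+0.12 + 2×-0.11) / 4 = (+0.020) / 4 = +0.005 V.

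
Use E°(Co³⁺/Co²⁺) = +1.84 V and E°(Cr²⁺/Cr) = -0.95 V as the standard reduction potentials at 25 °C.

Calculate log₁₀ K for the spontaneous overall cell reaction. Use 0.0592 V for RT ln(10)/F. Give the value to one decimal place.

Cathode: Co³⁺/Co²⁺; anode: Cr²⁺/Cr. E°cell = +2.79 V, n = 2.
log K = nE°cell / 0.0592 = (2)(+2.79) / 0.0592 = 94.3.

94.3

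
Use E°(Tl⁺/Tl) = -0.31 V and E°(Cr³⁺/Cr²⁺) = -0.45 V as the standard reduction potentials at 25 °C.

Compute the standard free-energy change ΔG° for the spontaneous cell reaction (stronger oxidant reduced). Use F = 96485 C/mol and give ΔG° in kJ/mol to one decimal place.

-13.5 kJ/mol

Tl⁺/Tl (E° = -0.31 V) is the cathode; Cr³⁺/Cr²⁺ (E° = -0.45 V) is the anode, so E°cell = +0.14 V.
Balancing electrons gives n = 1 (lcm of 1 and 1).
ΔG° = −nFE° = −(1)(96485)(+0.14) = -13,508 J = -13.5 kJ/mol.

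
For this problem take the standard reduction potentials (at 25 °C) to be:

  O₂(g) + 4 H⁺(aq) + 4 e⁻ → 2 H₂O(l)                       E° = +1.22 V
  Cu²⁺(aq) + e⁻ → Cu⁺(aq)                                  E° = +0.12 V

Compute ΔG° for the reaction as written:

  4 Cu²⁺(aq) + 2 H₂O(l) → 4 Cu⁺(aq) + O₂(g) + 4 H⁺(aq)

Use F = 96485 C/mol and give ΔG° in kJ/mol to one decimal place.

+424.5 kJ/mol

As written, Cu²⁺/Cu⁺ is reduced (cathode) and O₂/H₂O is oxidised (anode), so E°cell = (+0.12) − (+1.22) = -1.10 V.
Balancing electrons gives n = 4.
ΔG° = −nFE° = −(4)(96485)(-1.10) = 424,534 J = +424.5 kJ/mol.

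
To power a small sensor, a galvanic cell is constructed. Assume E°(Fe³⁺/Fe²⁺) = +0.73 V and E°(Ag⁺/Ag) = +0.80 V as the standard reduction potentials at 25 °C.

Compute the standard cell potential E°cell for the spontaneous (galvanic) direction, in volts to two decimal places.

+0.07 V

The Ag⁺/Ag couple has the higher reduction potential, so it is the cathode; Fe³⁺/Fe²⁺ is oxidised at the anode.
E°cell = E°(cathode) − E°(anode) = (+0.80) − (+0.73) = +0.07 V.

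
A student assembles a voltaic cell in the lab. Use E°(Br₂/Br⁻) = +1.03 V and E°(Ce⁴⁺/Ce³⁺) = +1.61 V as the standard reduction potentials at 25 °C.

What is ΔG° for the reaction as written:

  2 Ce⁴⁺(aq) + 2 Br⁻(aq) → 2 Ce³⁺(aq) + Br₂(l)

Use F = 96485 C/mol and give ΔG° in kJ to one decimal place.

As written, Ce⁴⁺/Ce³⁺ is reduced (cathode) and Br₂/Br⁻ is oxidised (anode), so E°cell = (+1.61) − (+1.03) = +0.58 V.
Balancing electrons gives n = 2.
ΔG° = −nFE° = −(2)(96485)(+0.58) = -111,923 J = -111.9 kJ.

-111.9 kJ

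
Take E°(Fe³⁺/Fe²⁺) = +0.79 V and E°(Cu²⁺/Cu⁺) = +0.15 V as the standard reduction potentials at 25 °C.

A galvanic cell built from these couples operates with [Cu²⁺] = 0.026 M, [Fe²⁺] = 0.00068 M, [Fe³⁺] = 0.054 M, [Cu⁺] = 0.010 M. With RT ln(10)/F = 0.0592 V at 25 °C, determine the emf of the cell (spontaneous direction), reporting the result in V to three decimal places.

+0.728 V

Fe³⁺/Fe²⁺ is the cathode (higher E°), Cu²⁺/Cu⁺ the anode: E°cell = +0.79 − (+0.15) = +0.64 V, n = 1.
Overall: Fe³⁺(aq) + Cu⁺(aq) → Fe²⁺(aq) + Cu²⁺(aq)
Q = [Fe²⁺]·[Cu²⁺] / ([Fe³⁺]·[Cu⁺]); log Q = -1.485.
E = E° − (0.0592/n) log Q = +0.64 − (0.0592/1)(-1.485) = +0.728 V.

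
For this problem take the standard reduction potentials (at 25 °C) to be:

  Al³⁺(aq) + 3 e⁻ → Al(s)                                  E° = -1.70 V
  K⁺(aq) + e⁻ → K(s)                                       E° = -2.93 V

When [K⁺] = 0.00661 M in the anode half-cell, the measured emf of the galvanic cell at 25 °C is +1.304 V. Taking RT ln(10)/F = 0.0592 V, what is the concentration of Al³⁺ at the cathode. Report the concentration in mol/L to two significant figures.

Al³⁺/Al is the cathode, K⁺/K the anode: E°cell = +1.23 V, n = 3.
Overall reaction: Al³⁺(aq) + 3 K(s) → Al(s) + 3 K⁺(aq); Q = [K⁺]^3/[Al³⁺]^1.
From E = E° − (0.0592/n) log Q: log Q = (E° − E)·n/0.0592 = (+1.23 − (+1.304))·3/0.0592 = -3.7500.
So 1·log[Al³⁺] = 3·log(0.00661) − log Q = -6.5394 − (-3.7500) = -2.7894; [Al³⁺] = 10^(-2.7894) ≈ 0.0016 M.

0.0016 M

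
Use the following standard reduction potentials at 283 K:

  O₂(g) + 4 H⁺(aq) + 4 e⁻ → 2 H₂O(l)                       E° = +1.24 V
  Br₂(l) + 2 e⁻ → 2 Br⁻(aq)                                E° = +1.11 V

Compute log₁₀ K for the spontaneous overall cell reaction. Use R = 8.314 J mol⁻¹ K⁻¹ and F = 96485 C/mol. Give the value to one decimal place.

Cathode: O₂/H₂O; anode: Br₂/Br⁻. E°cell = (+1.24) − (+1.11) = +0.13 V, with n = 4.
ΔG° = −nFE° = −RT ln K, so ln K = nFE°/(RT) = (4)(96485)(+0.13) / ((8.314)(283)) = 21.324.
log₁₀ K = 21.324 / ln 10 = 9.3.

9.3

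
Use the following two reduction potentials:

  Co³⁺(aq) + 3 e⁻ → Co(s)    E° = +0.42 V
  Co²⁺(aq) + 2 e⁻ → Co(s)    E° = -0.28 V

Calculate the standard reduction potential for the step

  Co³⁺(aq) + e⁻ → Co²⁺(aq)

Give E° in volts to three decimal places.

+1.820 V

Sequential free energies add, so n₃E°₃ = n₁E°₁ + n₂E°₂.
With n₃ = 3, and the known step contributing 2×(-0.28) V, the unknown satisfies 1·E° = 3×(+0.42) − 2×(-0.28) = +1.820.
E° = +1.820 / 1 = +1.820 V.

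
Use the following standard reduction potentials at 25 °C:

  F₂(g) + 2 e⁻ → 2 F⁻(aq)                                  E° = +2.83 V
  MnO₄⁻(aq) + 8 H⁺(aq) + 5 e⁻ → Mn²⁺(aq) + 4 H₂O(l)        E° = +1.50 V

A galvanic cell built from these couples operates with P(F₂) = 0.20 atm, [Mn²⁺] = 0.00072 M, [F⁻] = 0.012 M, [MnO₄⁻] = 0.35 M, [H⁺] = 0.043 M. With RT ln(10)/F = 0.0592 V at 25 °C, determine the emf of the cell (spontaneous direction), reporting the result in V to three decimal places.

+1.521 V

F₂/F⁻ is the cathode (higher E°), MnO₄⁻/Mn²⁺ the anode: E°cell = +2.83 − (+1.50) = +1.33 V, n = 10.
Overall: 5 F₂(g) + 2 Mn²⁺(aq) + 8 H₂O(l) → 10 F⁻(aq) + 2 MnO₄⁻(aq) + 16 H⁺(aq)
Q = [F⁻]^10·[MnO₄⁻]^2·[H⁺]^16 / (P(F₂)^5·[Mn²⁺]^2); log Q = -32.204.
E = E° − (0.0592/n) log Q = +1.33 − (0.0592/10)(-32.204) = +1.521 V.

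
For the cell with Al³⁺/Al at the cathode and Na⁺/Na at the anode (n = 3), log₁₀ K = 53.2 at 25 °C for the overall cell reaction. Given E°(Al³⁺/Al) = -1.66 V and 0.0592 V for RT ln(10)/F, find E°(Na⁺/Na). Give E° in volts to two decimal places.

-2.71 V

E°cell = (0.0592/n)·log K = (0.0592/3)(53.2) = +1.050 V.
Since Al³⁺/Al is the cathode and Na⁺/Na the anode, E°cell = E°(Al³⁺/Al) − E°(Na⁺/Na).
So E°(Na⁺/Na) = E°(Al³⁺/Al) − E°cell = (-1.66) − (+1.050) = -2.71 V.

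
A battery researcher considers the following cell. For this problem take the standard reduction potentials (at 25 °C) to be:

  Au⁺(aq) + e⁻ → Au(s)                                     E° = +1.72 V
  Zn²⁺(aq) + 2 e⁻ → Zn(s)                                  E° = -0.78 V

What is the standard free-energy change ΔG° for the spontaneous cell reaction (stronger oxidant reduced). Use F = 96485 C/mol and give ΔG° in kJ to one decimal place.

Au⁺/Au (E° = +1.72 V) is the cathode; Zn²⁺/Zn (E° = -0.78 V) is the anode, so E°cell = +2.50 V.
Balancing electrons gives n = 2 (lcm of 1 and 2).
ΔG° = −nFE° = −(2)(96485)(+2.50) = -482,425 J = -482.4 kJ.

-482.4 kJ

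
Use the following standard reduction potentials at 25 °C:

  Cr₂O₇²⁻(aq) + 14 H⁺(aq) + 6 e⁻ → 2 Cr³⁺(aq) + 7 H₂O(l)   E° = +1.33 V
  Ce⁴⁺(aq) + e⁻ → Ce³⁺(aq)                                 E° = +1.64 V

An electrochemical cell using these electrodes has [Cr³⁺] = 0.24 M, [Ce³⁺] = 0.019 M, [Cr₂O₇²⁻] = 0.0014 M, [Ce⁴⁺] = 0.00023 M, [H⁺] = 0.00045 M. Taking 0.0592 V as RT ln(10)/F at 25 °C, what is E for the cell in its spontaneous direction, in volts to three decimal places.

+0.675 V

Ce⁴⁺/Ce³⁺ is the cathode (higher E°), Cr₂O₇²⁻/Cr³⁺ the anode: E°cell = +1.64 − (+1.33) = +0.31 V, n = 6.
Overall: 6 Ce⁴⁺(aq) + 2 Cr³⁺(aq) + 7 H₂O(l) → 6 Ce³⁺(aq) + Cr₂O₇²⁻(aq) + 14 H⁺(aq)
Q = [Ce³⁺]^6·[Cr₂O₇²⁻]·[H⁺]^14 / ([Ce⁴⁺]^6·[Cr³⁺]^2); log Q = -36.967.
E = E° − (0.0592/n) log Q = +0.31 − (0.0592/6)(-36.967) = +0.675 V.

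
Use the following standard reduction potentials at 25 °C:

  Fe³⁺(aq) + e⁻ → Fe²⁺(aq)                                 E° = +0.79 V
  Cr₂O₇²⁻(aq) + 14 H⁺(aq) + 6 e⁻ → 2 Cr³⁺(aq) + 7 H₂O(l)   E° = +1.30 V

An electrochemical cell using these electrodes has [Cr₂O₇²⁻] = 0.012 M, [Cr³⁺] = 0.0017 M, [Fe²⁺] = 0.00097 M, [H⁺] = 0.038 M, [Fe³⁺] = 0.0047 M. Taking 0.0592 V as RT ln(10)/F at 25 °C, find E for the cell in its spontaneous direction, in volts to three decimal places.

+0.309 V

Cr₂O₇²⁻/Cr³⁺ is the cathode (higher E°), Fe³⁺/Fe²⁺ the anode: E°cell = +1.30 − (+0.79) = +0.51 V, n = 6.
Overall: Cr₂O₇²⁻(aq) + 14 H⁺(aq) + 6 Fe²⁺(aq) → 2 Cr³⁺(aq) + 7 H₂O(l) + 6 Fe³⁺(aq)
Q = [Cr³⁺]^2·[Fe³⁺]^6 / ([Cr₂O₇²⁻]·[H⁺]^14·[Fe²⁺]^6); log Q = 20.377.
E = E° − (0.0592/n) log Q = +0.51 − (0.0592/6)(20.377) = +0.309 V.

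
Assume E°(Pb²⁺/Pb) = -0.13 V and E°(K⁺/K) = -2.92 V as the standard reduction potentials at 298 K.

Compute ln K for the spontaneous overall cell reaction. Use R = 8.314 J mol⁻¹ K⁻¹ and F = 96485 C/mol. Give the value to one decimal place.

217.3

Cathode: Pb²⁺/Pb; anode: K⁺/K. E°cell = (-0.13) − (-2.92) = +2.79 V, with n = 2.
ΔG° = −nFE° = −RT ln K, so ln K = nFE°/(RT) = (2)(96485)(+2.79) / ((8.314)(298)) = 217.304.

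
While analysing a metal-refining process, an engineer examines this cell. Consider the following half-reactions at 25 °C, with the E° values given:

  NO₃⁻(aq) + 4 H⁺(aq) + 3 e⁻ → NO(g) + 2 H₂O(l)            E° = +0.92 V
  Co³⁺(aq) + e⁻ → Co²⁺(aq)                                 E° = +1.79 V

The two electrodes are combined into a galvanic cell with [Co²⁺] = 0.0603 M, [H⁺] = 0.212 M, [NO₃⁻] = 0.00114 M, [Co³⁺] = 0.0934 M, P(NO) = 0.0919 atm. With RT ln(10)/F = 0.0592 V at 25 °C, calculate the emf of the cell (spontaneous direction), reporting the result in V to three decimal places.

Co³⁺/Co²⁺ is the cathode (higher E°), NO₃⁻/NO the anode: E°cell = +1.79 − (+0.92) = +0.87 V, n = 3.
Overall: 3 Co³⁺(aq) + NO(g) + 2 H₂O(l) → 3 Co²⁺(aq) + NO₃⁻(aq) + 4 H⁺(aq)
Q = [Co²⁺]^3·[NO₃⁻]·[H⁺]^4 / ([Co³⁺]^3·P(NO)); log Q = -5.171.
E = E° − (0.0592/n) log Q = +0.87 − (0.0592/3)(-5.171) = +0.972 V.

+0.972 V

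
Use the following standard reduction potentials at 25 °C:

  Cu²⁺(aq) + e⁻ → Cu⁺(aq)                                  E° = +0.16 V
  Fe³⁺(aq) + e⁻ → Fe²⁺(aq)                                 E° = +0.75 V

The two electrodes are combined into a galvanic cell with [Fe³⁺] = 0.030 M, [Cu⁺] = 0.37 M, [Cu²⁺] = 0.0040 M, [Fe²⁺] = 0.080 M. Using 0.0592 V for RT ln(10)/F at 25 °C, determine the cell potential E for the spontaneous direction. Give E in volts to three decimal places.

+0.681 V

Fe³⁺/Fe²⁺ is the cathode (higher E°), Cu²⁺/Cu⁺ the anode: E°cell = +0.75 − (+0.16) = +0.59 V, n = 1.
Overall: Fe³⁺(aq) + Cu⁺(aq) → Fe²⁺(aq) + Cu²⁺(aq)
Q = [Fe²⁺]·[Cu²⁺] / ([Fe³⁺]·[Cu⁺]); log Q = -1.540.
E = E° − (0.0592/n) log Q = +0.59 − (0.0592/1)(-1.540) = +0.681 V.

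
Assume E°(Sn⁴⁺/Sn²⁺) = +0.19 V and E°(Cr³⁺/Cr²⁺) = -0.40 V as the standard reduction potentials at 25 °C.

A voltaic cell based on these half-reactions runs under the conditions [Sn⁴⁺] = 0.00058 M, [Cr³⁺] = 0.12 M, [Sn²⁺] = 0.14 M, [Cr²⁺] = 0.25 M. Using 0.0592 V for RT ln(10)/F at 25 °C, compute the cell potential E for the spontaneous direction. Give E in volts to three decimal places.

+0.538 V

Sn⁴⁺/Sn²⁺ is the cathode (higher E°), Cr³⁺/Cr²⁺ the anode: E°cell = +0.19 − (-0.40) = +0.59 V, n = 2.
Overall: Sn⁴⁺(aq) + 2 Cr²⁺(aq) → Sn²⁺(aq) + 2 Cr³⁺(aq)
Q = [Sn²⁺]·[Cr³⁺]^2 / ([Sn⁴⁺]·[Cr²⁺]^2); log Q = 1.745.
E = E° − (0.0592/n) log Q = +0.59 − (0.0592/2)(1.745) = +0.538 V.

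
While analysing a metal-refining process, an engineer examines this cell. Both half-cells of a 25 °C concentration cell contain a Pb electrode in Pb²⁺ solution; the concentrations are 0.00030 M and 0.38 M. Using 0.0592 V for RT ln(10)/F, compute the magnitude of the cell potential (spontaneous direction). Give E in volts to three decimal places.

+0.092 V

For a concentration cell E°cell = 0. The 0.38 M side is the cathode (reduction is favoured where [Pb²⁺] is higher).
With n = 2, E = −(0.0592/2) log([Pb²⁺]ₐₙ/[Pb²⁺]꜀ₐₜ) = −(0.0592/2) log(0.0003/0.38) = −(0.0592/2)(-3.103) = +0.092 V.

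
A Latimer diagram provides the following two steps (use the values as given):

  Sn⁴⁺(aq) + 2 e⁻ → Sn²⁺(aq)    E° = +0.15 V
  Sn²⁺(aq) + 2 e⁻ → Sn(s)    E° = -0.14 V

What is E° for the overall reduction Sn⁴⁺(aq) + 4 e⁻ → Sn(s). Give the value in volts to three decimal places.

Adding the free-energy changes (−nFE°) of the two steps gives −n₃FE°₃ = −n₁FE°₁ − n₂FE°₂.
E°₃ = (2×+0.15 + 2×-0.14) / 4 = (+0.020) / 4 = +0.005 V.

+0.005 V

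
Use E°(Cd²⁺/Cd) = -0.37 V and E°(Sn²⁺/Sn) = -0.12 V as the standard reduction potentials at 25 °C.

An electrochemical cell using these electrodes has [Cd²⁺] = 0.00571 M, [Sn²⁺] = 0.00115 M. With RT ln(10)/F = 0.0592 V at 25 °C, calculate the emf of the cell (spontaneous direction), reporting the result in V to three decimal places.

Sn²⁺/Sn is the cathode (higher E°), Cd²⁺/Cd the anode: E°cell = -0.12 − (-0.37) = +0.25 V, n = 2.
Overall: Sn²⁺(aq) + Cd(s) → Sn(s) + Cd²⁺(aq)
Q = [Cd²⁺] / ([Sn²⁺]); log Q = 0.696.
E = E° − (0.0592/n) log Q = +0.25 − (0.0592/2)(0.696) = +0.229 V.

+0.229 V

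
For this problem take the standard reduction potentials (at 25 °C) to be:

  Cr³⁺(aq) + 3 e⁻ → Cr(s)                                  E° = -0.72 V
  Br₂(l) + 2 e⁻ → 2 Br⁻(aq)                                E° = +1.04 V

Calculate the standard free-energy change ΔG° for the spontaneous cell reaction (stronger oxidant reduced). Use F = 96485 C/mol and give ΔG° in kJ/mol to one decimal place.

-1018.9 kJ/mol

Br₂/Br⁻ (E° = +1.04 V) is the cathode; Cr³⁺/Cr (E° = -0.72 V) is the anode, so E°cell = +1.76 V.
Balancing electrons gives n = 6 (lcm of 2 and 3).
ΔG° = −nFE° = −(6)(96485)(+1.76) = -1,018,882 J = -1018.9 kJ/mol.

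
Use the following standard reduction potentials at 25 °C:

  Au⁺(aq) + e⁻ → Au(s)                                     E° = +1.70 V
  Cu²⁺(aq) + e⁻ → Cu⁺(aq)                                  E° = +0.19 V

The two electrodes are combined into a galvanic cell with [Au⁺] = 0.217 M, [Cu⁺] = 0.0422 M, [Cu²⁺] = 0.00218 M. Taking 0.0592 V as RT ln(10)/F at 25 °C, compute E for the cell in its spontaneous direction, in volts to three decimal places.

+1.547 V

Au⁺/Au is the cathode (higher E°), Cu²⁺/Cu⁺ the anode: E°cell = +1.70 − (+0.19) = +1.51 V, n = 1.
Overall: Au⁺(aq) + Cu⁺(aq) → Au(s) + Cu²⁺(aq)
Q = [Cu²⁺] / ([Au⁺]·[Cu⁺]); log Q = -0.623.
E = E° − (0.0592/n) log Q = +1.51 − (0.0592/1)(-0.623) = +1.547 V.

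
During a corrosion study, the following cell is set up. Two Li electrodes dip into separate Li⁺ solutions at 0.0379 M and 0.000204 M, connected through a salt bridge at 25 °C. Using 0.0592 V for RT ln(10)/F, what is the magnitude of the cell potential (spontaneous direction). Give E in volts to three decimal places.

+0.134 V

For a concentration cell E°cell = 0. The 0.0379 M side is the cathode (reduction is favoured where [Li⁺] is higher).
With n = 1, E = −(0.0592/1) log([Li⁺]ₐₙ/[Li⁺]꜀ₐₜ) = −(0.0592/1) log(0.000204/0.0379) = −(0.0592/1)(-2.269) = +0.134 V.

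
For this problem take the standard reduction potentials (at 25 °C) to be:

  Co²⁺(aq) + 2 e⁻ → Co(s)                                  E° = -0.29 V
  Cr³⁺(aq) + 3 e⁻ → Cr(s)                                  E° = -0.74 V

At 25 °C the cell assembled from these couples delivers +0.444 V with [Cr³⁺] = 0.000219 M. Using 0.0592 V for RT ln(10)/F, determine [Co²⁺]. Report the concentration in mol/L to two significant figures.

Co²⁺/Co is the cathode, Cr³⁺/Cr the anode: E°cell = +0.45 V, n = 6.
Overall reaction: 3 Co²⁺(aq) + 2 Cr(s) → 3 Co(s) + 2 Cr³⁺(aq); Q = [Cr³⁺]^2/[Co²⁺]^3.
From E = E° − (0.0592/n) log Q: log Q = (E° − E)·n/0.0592 = (+0.45 − (+0.444))·6/0.0592 = 0.6081.
So 3·log[Co²⁺] = 2·log(0.000219) − log Q = -7.3191 − (0.6081) = -7.9272; log[Co²⁺] = -7.9272 / 3 = -2.6424; [Co²⁺] = 10^(-2.6424) ≈ 0.0023 M.

0.0023 M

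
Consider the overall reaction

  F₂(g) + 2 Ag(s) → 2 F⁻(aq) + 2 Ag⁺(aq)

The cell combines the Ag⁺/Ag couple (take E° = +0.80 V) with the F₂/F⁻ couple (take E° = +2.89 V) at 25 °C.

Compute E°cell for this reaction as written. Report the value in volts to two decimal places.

+2.09 V

The F₂/F⁻ couple has the higher reduction potential, so it is the cathode; Ag⁺/Ag is oxidised at the anode.
E°cell = E°(cathode) − E°(anode) = (+2.89) − (+0.80) = +2.09 V.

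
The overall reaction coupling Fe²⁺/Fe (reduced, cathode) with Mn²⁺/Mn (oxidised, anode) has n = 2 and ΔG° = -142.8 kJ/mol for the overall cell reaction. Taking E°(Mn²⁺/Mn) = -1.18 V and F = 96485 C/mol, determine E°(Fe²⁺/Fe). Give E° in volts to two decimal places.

E°cell = −ΔG°/(nF) = −(-142.8×10³)/((2)(96485)) = +0.740 V.
Since Fe²⁺/Fe is the cathode and Mn²⁺/Mn the anode, E°cell = E°(Fe²⁺/Fe) − E°(Mn²⁺/Mn).
So E°(Fe²⁺/Fe) = E°cell + E°(Mn²⁺/Mn) = +0.740 + (-1.18) = -0.44 V.

-0.44 V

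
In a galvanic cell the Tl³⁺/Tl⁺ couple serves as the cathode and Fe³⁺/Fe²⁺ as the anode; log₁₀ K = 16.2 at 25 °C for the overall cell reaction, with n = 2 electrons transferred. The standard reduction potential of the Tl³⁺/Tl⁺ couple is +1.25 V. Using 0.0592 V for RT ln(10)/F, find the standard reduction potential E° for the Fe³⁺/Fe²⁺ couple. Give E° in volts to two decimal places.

+0.77 V

E°cell = (0.0592/n)·log K = (0.0592/2)(16.2) = +0.480 V.
Since Tl³⁺/Tl⁺ is the cathode and Fe³⁺/Fe²⁺ the anode, E°cell = E°(Tl³⁺/Tl⁺) − E°(Fe³⁺/Fe²⁺).
So E°(Fe³⁺/Fe²⁺) = E°(Tl³⁺/Tl⁺) − E°cell = (+1.25) − (+0.480) = +0.77 V.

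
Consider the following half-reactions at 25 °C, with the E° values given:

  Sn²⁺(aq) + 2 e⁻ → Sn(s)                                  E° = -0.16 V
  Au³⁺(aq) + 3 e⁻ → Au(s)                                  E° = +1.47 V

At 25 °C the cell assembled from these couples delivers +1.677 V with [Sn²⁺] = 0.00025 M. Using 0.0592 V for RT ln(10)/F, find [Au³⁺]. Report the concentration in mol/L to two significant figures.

0.00095 M

Au³⁺/Au is the cathode, Sn²⁺/Sn the anode: E°cell = +1.63 V, n = 6.
Overall reaction: 2 Au³⁺(aq) + 3 Sn(s) → 2 Au(s) + 3 Sn²⁺(aq); Q = [Sn²⁺]^3/[Au³⁺]^2.
From E = E° − (0.0592/n) log Q: log Q = (E° − E)·n/0.0592 = (+1.63 − (+1.677))·6/0.0592 = -4.7635.
So 2·log[Au³⁺] = 3·log(0.00025) − log Q = -10.8062 − (-4.7635) = -6.0427; log[Au³⁺] = -6.0427 / 2 = -3.0213; [Au³⁺] = 10^(-3.0213) ≈ 0.00095 M.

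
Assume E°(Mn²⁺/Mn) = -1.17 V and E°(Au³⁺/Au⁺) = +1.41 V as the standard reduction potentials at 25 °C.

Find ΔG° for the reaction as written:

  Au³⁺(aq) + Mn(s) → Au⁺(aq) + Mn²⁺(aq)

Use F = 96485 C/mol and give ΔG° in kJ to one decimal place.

-497.9 kJ

As written, Au³⁺/Au⁺ is reduced (cathode) and Mn²⁺/Mn is oxidised (anode), so E°cell = (+1.41) − (-1.17) = +2.58 V.
Balancing electrons gives n = 2.
ΔG° = −nFE° = −(2)(96485)(+2.58) = -497,863 J = -497.9 kJ.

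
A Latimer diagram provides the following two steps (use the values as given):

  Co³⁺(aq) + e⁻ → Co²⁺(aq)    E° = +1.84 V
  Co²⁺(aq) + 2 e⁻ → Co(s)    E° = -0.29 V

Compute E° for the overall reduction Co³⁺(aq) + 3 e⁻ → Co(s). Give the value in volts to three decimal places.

Since ΔG° = −nFE° is additive over sequential reductions, n₃E°₃ = n₁E°₁ + n₂E°₂.
E°₃ = (1×+1.84 + 2×-0.29) / 3 = (+1.260) / 3 = +0.420 V.

+0.420 V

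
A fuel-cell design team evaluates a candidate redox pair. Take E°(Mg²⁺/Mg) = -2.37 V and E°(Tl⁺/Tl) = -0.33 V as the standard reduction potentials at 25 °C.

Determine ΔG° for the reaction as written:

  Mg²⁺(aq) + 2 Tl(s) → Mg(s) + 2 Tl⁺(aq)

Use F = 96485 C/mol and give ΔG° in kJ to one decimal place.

+393.7 kJ

As written, Mg²⁺/Mg is reduced (cathode) and Tl⁺/Tl is oxidised (anode), so E°cell = (-2.37) − (-0.33) = -2.04 V.
Balancing electrons gives n = 2.
ΔG° = −nFE° = −(2)(96485)(-2.04) = 393,659 J = +393.7 kJ.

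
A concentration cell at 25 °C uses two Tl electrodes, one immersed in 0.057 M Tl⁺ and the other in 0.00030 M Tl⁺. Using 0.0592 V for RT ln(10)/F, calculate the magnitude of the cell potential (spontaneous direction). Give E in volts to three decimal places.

For a concentration cell E°cell = 0. The 0.057 M side is the cathode (reduction is favoured where [Tl⁺] is higher).
With n = 1, E = −(0.0592/1) log([Tl⁺]ₐₙ/[Tl⁺]꜀ₐₜ) = −(0.0592/1) log(0.0003/0.057) = −(0.0592/1)(-2.279) = +0.135 V.

+0.135 V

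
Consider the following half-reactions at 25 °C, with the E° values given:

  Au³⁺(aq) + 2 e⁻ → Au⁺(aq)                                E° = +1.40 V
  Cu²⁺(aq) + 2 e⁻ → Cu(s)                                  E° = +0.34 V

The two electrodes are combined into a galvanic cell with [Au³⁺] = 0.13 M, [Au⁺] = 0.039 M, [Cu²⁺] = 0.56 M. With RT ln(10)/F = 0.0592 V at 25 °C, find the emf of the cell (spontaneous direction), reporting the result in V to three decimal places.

+1.083 V

Au³⁺/Au⁺ is the cathode (higher E°), Cu²⁺/Cu the anode: E°cell = +1.40 − (+0.34) = +1.06 V, n = 2.
Overall: Au³⁺(aq) + Cu(s) → Au⁺(aq) + Cu²⁺(aq)
Q = [Au⁺]·[Cu²⁺] / ([Au³⁺]); log Q = -0.775.
E = E° − (0.0592/n) log Q = +1.06 − (0.0592/2)(-0.775) = +1.083 V.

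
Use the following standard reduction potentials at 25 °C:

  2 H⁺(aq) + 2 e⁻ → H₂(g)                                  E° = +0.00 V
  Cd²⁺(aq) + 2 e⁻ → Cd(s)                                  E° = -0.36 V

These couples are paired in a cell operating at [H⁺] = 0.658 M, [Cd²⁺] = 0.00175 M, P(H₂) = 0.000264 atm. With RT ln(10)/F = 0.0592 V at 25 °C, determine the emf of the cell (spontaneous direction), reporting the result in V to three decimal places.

+0.537 V

H⁺/H₂ is the cathode (higher E°), Cd²⁺/Cd the anode: E°cell = +0.00 − (-0.36) = +0.36 V, n = 2.
Overall: 2 H⁺(aq) + Cd(s) → H₂(g) + Cd²⁺(aq)
Q = P(H₂)·[Cd²⁺] / ([H⁺]^2); log Q = -5.972.
E = E° − (0.0592/n) log Q = +0.36 − (0.0592/2)(-5.972) = +0.537 V.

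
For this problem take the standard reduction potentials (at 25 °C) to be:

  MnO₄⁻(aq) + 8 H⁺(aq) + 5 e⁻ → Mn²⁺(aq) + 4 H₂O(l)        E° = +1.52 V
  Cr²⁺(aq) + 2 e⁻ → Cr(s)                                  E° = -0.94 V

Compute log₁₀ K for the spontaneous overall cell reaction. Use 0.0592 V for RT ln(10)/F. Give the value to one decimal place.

Cathode: MnO₄⁻/Mn²⁺; anode: Cr²⁺/Cr. E°cell = +2.46 V, n = 10.
log K = nE°cell / 0.0592 = (10)(+2.46) / 0.0592 = 415.5.

415.5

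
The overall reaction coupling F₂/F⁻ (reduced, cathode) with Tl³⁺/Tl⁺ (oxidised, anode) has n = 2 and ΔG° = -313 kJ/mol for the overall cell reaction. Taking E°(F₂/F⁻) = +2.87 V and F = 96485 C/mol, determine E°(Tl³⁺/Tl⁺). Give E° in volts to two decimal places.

E°cell = −ΔG°/(nF) = −(-313×10³)/((2)(96485)) = +1.622 V.
Since F₂/F⁻ is the cathode and Tl³⁺/Tl⁺ the anode, E°cell = E°(F₂/F⁻) − E°(Tl³⁺/Tl⁺).
So E°(Tl³⁺/Tl⁺) = E°(F₂/F⁻) − E°cell = (+2.87) − (+1.622) = +1.25 V.

+1.25 V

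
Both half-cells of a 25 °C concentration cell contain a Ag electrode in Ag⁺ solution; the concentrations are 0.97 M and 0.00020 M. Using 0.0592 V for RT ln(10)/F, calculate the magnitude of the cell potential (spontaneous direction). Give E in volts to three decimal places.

+0.218 V

For a concentration cell E°cell = 0. The 0.97 M side is the cathode (reduction is favoured where [Ag⁺] is higher).
With n = 1, E = −(0.0592/1) log([Ag⁺]ₐₙ/[Ag⁺]꜀ₐₜ) = −(0.0592/1) log(0.0002/0.97) = −(0.0592/1)(-3.686) = +0.218 V.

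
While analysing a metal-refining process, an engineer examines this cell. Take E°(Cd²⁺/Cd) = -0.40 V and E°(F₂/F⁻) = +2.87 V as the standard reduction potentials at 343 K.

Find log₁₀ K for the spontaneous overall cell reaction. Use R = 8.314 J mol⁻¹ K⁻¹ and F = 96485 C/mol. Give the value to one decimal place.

96.1

Cathode: F₂/F⁻; anode: Cd²⁺/Cd. E°cell = (+2.87) − (-0.40) = +3.27 V, with n = 2.
ΔG° = −nFE° = −RT ln K, so ln K = nFE°/(RT) = (2)(96485)(+3.27) / ((8.314)(343)) = 221.276.
log₁₀ K = 221.276 / ln 10 = 96.1.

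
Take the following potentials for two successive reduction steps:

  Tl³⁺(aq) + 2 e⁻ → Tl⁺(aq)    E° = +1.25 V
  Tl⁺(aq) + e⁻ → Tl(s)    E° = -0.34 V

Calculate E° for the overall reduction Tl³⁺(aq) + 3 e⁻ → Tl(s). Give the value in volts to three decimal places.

Since ΔG° = −nFE° is additive over sequential reductions, n₃E°₃ = n₁E°₁ + n₂E°₂.
E°₃ = (2×+1.25 + 1×-0.34) / 3 = (+2.160) / 3 = +0.720 V.

+0.720 V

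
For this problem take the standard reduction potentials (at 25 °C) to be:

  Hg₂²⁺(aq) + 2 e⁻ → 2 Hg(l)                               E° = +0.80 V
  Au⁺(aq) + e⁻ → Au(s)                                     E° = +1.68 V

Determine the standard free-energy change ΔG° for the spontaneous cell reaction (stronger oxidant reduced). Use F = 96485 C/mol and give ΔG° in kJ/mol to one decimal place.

Au⁺/Au (E° = +1.68 V) is the cathode; Hg₂²⁺/Hg (E° = +0.80 V) is the anode, so E°cell = +0.88 V.
Balancing electrons gives n = 2 (lcm of 1 and 2).
ΔG° = −nFE° = −(2)(96485)(+0.88) = -169,814 J = -169.8 kJ/mol.

-169.8 kJ/mol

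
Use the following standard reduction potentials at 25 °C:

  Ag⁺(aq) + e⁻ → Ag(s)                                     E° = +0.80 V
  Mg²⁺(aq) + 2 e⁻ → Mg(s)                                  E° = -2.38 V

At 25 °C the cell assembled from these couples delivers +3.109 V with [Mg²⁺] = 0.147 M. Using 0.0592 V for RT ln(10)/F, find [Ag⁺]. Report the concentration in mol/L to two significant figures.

0.024 M

Ag⁺/Ag is the cathode, Mg²⁺/Mg the anode: E°cell = +3.18 V, n = 2.
Overall reaction: 2 Ag⁺(aq) + Mg(s) → 2 Ag(s) + Mg²⁺(aq); Q = [Mg²⁺]^1/[Ag⁺]^2.
From E = E° − (0.0592/n) log Q: log Q = (E° − E)·n/0.0592 = (+3.18 − (+3.109))·2/0.0592 = 2.3986.
So 2·log[Ag⁺] = 1·log(0.147) − log Q = -0.8327 − (2.3986) = -3.2313; log[Ag⁺] = -3.2313 / 2 = -1.6157; [Ag⁺] = 10^(-1.6157) ≈ 0.024 M.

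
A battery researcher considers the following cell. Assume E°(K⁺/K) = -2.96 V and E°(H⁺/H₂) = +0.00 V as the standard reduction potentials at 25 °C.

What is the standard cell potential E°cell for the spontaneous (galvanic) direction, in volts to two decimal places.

+2.96 V

The H⁺/H₂ couple has the higher reduction potential, so it is the cathode; K⁺/K is oxidised at the anode.
E°cell = E°(cathode) − E°(anode) = (+0.00) − (-2.96) = +2.96 V.
Since E°cell > 0, the reaction is spontaneous under standard conditions.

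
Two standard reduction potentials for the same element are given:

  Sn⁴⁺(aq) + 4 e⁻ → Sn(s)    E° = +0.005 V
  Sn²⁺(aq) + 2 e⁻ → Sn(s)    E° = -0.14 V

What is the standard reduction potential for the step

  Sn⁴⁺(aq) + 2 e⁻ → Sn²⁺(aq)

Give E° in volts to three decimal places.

Sequential free energies add, so n₃E°₃ = n₁E°₁ + n₂E°₂.
With n₃ = 4, and the known step contributing 2×(-0.14) V, the unknown satisfies 2·E° = 4×(+0.005) − 2×(-0.14) = +0.300.
E° = +0.300 / 2 = +0.150 V.

+0.150 V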